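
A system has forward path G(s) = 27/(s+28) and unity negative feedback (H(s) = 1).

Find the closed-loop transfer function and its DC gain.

T(s) = G/(1+GH) = [27/(s+28)] / [1 + 27/(s+28)] = 27/(s+28+27) = 27/(s+55). DC gain = 27/55 = 0.4909.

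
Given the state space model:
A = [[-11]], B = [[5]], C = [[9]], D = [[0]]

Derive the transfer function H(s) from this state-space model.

(sI - A)⁻¹ = 1/(s + 11). H(s) = 9 × 5/(s + 11) + 0 = 45/(s + 11).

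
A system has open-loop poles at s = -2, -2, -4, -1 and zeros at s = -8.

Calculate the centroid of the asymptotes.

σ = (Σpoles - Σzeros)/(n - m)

σ = (Σpoles - Σzeros)/(n - m) = (-9 - (-8))/(4 - 1) = -1/3 = -0.33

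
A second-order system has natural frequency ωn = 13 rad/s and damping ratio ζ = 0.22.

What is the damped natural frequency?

ωd = ωn√(1 - ζ²) = 13√(1 - 0.22²) = 12.68 rad/s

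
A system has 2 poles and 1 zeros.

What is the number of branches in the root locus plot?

Root locus has n branches where n = number of poles = 2.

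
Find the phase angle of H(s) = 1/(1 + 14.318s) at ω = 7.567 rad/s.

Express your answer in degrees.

Phase = -arctan(ωτ) = -arctan(7.567 × 14.318) = -89.5°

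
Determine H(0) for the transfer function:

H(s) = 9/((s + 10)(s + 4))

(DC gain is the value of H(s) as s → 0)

DC gain = H(0) = 9/(10 × 4) = 9/40 = 0.225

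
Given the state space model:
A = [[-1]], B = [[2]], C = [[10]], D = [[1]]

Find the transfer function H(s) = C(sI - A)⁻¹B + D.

(sI - A)⁻¹ = 1/(s + 1). H(s) = 10×2/(s + 1) + 1 = (s + 21)/(s + 1).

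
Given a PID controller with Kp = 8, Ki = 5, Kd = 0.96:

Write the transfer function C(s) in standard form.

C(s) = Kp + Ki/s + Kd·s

Substituting values: C(s) = 8 + 5/s + 0.96s = (0.96s² + 8s + 5)/s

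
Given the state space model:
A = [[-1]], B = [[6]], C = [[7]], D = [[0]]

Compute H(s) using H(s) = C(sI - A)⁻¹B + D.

(sI - A)⁻¹ = 1/(s + 1). H(s) = 7 × 6/(s + 1) + 0 = 42/(s + 1).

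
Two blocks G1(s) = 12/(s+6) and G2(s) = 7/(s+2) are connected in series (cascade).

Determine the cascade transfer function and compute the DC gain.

Series: multiply transfer functions. G_eq = 12/(s+6) × 7/(s+2) = 84/((s+6)(s+2)). DC gain = 84/(6×2) = 7.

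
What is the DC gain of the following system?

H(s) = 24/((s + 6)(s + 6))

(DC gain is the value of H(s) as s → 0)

DC gain = H(0) = 24/(6 × 6) = 24/36 = 0.6667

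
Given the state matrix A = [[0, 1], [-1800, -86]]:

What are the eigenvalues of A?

det(A - λI) = λ² - (-86)λ + 1800 = (λ - (-36))(λ - (-50)). Eigenvalues: -36, -50.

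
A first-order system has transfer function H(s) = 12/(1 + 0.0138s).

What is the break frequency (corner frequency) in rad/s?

Corner frequency = 1/τ = 1/0.0138 = 72.464 rad/s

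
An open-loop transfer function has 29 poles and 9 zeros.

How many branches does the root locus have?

Root locus has n branches where n = number of poles = 29.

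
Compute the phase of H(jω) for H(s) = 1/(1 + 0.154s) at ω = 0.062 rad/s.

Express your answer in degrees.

Phase = -arctan(ωτ) = -arctan(0.062 × 0.154) = -0.5°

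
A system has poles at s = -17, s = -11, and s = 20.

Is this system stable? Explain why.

Pole(s) at s = 20 are not in the left half-plane. System is unstable.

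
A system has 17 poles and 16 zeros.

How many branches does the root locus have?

Root locus has n branches where n = number of poles = 17.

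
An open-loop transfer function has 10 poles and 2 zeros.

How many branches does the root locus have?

Root locus has n branches where n = number of poles = 10.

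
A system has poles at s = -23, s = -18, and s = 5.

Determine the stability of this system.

Pole(s) at s = 5 are not in the left half-plane. System is unstable.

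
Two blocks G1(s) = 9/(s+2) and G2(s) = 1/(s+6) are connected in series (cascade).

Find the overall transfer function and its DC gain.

Series: multiply transfer functions. G_eq = 9/(s+2) × 1/(s+6) = 9/((s+2)(s+6)). DC gain = 9/(2×6) = 0.75.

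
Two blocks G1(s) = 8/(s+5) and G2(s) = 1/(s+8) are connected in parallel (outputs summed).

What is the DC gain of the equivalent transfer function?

Parallel: G_eq = G1 + G2. DC gain = G1(0) + G2(0) = 8/5 + 1/8 = 1.6 + 0.125 = 1.725.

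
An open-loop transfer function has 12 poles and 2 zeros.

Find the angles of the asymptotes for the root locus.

n - m = 12 - 2 = 10. Angles: θk = (2k + 1)·180°/10 = 18°, 54°, 90°, 126°, 162°, 198°, 234°, 270°, 306°, 342°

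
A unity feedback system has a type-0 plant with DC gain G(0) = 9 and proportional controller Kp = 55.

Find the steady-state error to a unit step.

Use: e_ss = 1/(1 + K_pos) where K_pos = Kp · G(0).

K_pos = Kp · G(0) = 55 × 9 = 495. e_ss = 1/(1 + 495) = 0.0020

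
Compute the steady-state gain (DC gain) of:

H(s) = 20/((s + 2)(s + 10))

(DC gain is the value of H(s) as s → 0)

DC gain = H(0) = 20/(2 × 10) = 20/20 = 1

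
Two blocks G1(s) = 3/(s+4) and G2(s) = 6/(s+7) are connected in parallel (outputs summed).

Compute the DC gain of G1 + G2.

Parallel: G_eq = G1 + G2. DC gain = G1(0) + G2(0) = 3/4 + 6/7 = 0.75 + 0.8571 = 1.6071.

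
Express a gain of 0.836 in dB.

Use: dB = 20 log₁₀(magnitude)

dB = 20 log₁₀(0.836) = -1.6 dB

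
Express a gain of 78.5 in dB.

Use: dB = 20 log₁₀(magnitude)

dB = 20 log₁₀(78.5) = 37.9 dB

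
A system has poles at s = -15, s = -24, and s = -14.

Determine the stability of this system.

All poles are in the left half-plane. System is stable.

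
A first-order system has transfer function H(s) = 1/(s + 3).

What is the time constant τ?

For H(s) = 1/(s + 1/τ), the pole is at -1/τ = -3, so τ = 1/3 = 0.3333 s.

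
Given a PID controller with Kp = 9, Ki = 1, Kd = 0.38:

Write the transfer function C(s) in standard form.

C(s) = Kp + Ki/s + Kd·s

Substituting values: C(s) = 9 + 1/s + 0.38s = (0.38s² + 9s + 1)/s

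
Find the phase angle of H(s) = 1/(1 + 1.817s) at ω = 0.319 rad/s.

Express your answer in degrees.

Phase = -arctan(ωτ) = -arctan(0.319 × 1.817) = -30.1°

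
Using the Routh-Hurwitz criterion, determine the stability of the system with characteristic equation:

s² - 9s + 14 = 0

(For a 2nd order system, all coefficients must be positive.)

Coefficients: 1, -9, 14. b=-9 not positive, so system is unstable.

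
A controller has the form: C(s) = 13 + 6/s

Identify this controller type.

This is a Proportional-Integral (PI) controller.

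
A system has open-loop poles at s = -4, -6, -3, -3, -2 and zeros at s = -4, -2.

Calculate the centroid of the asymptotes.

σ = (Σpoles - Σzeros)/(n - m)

σ = (Σpoles - Σzeros)/(n - m) = (-18 - (-6))/(5 - 2) = -12/3 = -4.0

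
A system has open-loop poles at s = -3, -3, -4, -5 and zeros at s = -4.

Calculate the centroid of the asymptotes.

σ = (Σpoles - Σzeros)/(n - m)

σ = (Σpoles - Σzeros)/(n - m) = (-15 - (-4))/(4 - 1) = -11/3 = -3.67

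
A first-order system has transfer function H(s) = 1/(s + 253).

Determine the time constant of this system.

For H(s) = 1/(s + 1/τ), the pole is at -1/τ = -253, so τ = 1/253 = 0.0040 s.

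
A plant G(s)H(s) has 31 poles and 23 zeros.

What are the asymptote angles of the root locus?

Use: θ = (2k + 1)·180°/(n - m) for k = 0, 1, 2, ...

n - m = 31 - 23 = 8. Angles: θk = (2k + 1)·180°/8 = 22.5°, 67.5°, 112.5°, 157.5°, 202.5°, 247.5°, 292.5°, 337.5°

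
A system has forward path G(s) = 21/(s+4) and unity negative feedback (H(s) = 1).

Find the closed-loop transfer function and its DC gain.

T(s) = G/(1+GH) = [21/(s+4)] / [1 + 21/(s+4)] = 21/(s+4+21) = 21/(s+25). DC gain = 21/25 = 0.84.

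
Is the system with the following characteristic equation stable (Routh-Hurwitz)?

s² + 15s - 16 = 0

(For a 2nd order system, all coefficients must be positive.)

Coefficients: 1, 15, -16. c=-16 not positive, so system is unstable.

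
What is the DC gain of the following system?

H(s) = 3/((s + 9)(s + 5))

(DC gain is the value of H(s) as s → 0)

DC gain = H(0) = 3/(9 × 5) = 3/45 = 0.0667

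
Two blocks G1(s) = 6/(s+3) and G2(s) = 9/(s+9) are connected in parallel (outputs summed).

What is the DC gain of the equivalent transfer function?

Parallel: G_eq = G1 + G2. DC gain = G1(0) + G2(0) = 6/3 + 9/9 = 2 + 1 = 3.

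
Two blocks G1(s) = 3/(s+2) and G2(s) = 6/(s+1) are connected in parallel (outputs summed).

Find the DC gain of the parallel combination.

Parallel: G_eq = G1 + G2. DC gain = G1(0) + G2(0) = 3/2 + 6/1 = 1.5 + 6 = 7.5.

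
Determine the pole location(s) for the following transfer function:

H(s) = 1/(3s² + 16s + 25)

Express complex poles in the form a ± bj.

Discriminant = 16² - 4×3×25 = 256 - 300 = -44 < 0, so the poles are a complex conjugate pair s = (-16 ± j√44)/(2×3). Real part = -16/(2×3) = -16/6 ≈ -2.6667; imaginary part = ±√44/(2×3) ≈ 1.1055. Poles: s = -2.6667 ± 1.1055j.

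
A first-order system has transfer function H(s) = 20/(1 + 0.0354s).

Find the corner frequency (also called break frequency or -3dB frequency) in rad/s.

Corner frequency = 1/τ = 1/0.0354 = 28.249 rad/s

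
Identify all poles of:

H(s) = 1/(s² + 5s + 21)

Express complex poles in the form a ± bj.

Discriminant = 5² - 4×1×21 = 25 - 84 = -59 < 0, so the poles are a complex conjugate pair s = (-5 ± j√59)/(2×1). Real part = -5/(2×1) = -5/2 = -2.5; imaginary part = ±√59/(2×1) ≈ 3.8406. Poles: s = -2.5 ± 3.8406j.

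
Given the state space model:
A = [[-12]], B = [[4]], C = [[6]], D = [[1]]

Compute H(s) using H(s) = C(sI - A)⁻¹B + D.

(sI - A)⁻¹ = 1/(s + 12). H(s) = 6×4/(s + 12) + 1 = (s + 36)/(s + 12).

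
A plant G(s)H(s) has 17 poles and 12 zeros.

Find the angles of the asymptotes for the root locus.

n - m = 17 - 12 = 5. Angles: θk = (2k + 1)·180°/5 = 36°, 108°, 180°, 252°, 324°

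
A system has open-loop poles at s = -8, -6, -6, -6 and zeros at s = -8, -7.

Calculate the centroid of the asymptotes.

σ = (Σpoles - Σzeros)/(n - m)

σ = (Σpoles - Σzeros)/(n - m) = (-26 - (-15))/(4 - 2) = -11/2 = -5.5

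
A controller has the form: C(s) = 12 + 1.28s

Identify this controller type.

This is a Proportional-Derivative (PD) controller.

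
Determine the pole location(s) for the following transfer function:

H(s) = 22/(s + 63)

Pole is where denominator = 0: s + 63 = 0, so s = -63.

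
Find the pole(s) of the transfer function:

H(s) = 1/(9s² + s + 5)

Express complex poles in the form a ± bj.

Discriminant = 1² - 4×9×5 = 1 - 180 = -179 < 0, so the poles are a complex conjugate pair s = (-1 ± j√179)/(2×9). Real part = -1/(2×9) = -1/18 ≈ -0.0556; imaginary part = ±√179/(2×9) ≈ 0.7433. Poles: s = -0.0556 ± 0.7433j.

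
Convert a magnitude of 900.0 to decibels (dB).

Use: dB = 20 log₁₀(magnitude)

dB = 20 log₁₀(900.0) = 59.1 dB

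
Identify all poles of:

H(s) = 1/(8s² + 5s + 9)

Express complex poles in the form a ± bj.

Discriminant = 5² - 4×8×9 = 25 - 288 = -263 < 0, so the poles are a complex conjugate pair s = (-5 ± j√263)/(2×8). Real part = -5/(2×8) = -5/16 = -0.3125; imaginary part = ±√263/(2×8) ≈ 1.0136. Poles: s = -0.3125 ± 1.0136j.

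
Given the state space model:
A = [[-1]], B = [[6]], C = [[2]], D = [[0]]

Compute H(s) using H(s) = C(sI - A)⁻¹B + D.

(sI - A)⁻¹ = 1/(s + 1). H(s) = 2 × 6/(s + 1) + 0 = 12/(s + 1).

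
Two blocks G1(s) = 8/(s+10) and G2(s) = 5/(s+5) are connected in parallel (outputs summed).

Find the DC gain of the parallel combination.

Parallel: G_eq = G1 + G2. DC gain = G1(0) + G2(0) = 8/10 + 5/5 = 0.8 + 1 = 1.8.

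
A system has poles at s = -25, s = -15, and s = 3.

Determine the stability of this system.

Pole(s) at s = 3 are not in the left half-plane. System is unstable.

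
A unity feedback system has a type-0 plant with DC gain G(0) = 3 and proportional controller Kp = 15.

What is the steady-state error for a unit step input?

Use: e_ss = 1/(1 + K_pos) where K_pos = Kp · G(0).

K_pos = Kp · G(0) = 15 × 3 = 45. e_ss = 1/(1 + 45) = 0.0217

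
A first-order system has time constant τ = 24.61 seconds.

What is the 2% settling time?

For first-order system, 2% settling time ≈ 4τ = 4 × 24.61 = 98.44 s.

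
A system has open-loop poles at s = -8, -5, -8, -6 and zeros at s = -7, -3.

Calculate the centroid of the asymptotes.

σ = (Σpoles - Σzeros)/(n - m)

σ = (Σpoles - Σzeros)/(n - m) = (-27 - (-10))/(4 - 2) = -17/2 = -8.5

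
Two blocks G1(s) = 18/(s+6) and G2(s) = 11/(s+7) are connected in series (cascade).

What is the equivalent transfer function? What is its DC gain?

Series: multiply transfer functions. G_eq = 18/(s+6) × 11/(s+7) = 198/((s+6)(s+7)). DC gain = 198/(6×7) = 4.7143.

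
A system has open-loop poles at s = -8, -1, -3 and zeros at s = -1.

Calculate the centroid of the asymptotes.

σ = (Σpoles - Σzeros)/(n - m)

σ = (Σpoles - Σzeros)/(n - m) = (-12 - (-1))/(3 - 1) = -11/2 = -5.5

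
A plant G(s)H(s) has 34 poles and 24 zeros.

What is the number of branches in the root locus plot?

Root locus has n branches where n = number of poles = 34.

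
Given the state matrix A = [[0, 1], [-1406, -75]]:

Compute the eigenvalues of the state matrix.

det(A - λI) = λ² - (-75)λ + 1406 = (λ - (-38))(λ - (-37)). Eigenvalues: -38, -37.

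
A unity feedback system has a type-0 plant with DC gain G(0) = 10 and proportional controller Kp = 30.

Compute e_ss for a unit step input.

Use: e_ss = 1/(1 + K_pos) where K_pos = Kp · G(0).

K_pos = Kp · G(0) = 30 × 10 = 300. e_ss = 1/(1 + 300) = 0.0033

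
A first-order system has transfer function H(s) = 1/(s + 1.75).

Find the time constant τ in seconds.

For H(s) = 1/(s + 1/τ), the pole is at -1/τ = -1.75, so τ = 1/1.75 = 0.5714 s.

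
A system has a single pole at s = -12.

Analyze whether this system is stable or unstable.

Pole at s = -12 is in the left half-plane. Stable.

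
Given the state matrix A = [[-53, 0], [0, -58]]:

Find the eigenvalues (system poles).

For diagonal matrix, eigenvalues are diagonal entries: λ₁ = -53, λ₂ = -58.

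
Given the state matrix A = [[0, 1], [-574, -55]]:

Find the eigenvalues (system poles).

det(A - λI) = λ² - (-55)λ + 574 = (λ - (-41))(λ - (-14)). Eigenvalues: -41, -14.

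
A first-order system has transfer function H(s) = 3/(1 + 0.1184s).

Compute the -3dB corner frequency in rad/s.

Corner frequency = 1/τ = 1/0.1184 = 8.446 rad/s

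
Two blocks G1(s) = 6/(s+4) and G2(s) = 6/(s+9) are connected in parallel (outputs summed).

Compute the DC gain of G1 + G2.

Parallel: G_eq = G1 + G2. DC gain = G1(0) + G2(0) = 6/4 + 6/9 = 1.5 + 0.6667 = 2.1667.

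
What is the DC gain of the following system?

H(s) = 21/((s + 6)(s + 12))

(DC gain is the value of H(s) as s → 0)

DC gain = H(0) = 21/(6 × 12) = 21/72 = 0.2917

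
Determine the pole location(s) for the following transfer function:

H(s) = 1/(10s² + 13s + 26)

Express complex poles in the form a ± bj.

Discriminant = 13² - 4×10×26 = 169 - 1040 = -871 < 0, so the poles are a complex conjugate pair s = (-13 ± j√871)/(2×10). Real part = -13/(2×10) = -13/20 = -0.65; imaginary part = ±√871/(2×10) ≈ 1.4756. Poles: s = -0.65 ± 1.4756j.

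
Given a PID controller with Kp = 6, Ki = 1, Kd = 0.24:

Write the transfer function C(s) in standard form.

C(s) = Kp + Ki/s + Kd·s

Substituting values: C(s) = 6 + 1/s + 0.24s = (0.24s² + 6s + 1)/s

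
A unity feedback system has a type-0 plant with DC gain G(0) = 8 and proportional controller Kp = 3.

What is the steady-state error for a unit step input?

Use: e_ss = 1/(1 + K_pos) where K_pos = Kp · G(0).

K_pos = Kp · G(0) = 3 × 8 = 24. e_ss = 1/(1 + 24) = 0.04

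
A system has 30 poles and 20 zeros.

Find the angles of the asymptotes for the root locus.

n - m = 30 - 20 = 10. Angles: θk = (2k + 1)·180°/10 = 18°, 54°, 90°, 126°, 162°, 198°, 234°, 270°, 306°, 342°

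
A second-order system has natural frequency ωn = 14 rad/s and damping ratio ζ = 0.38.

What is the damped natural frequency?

ωd = ωn√(1 - ζ²) = 14√(1 - 0.38²) = 12.95 rad/s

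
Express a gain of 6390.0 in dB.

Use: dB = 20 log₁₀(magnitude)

dB = 20 log₁₀(6390.0) = 76.1 dB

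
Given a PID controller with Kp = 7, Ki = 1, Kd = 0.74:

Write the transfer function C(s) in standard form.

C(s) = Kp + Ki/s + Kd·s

Substituting values: C(s) = 7 + 1/s + 0.74s = (0.74s² + 7s + 1)/s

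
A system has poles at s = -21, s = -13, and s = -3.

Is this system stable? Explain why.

All poles are in the left half-plane. System is stable.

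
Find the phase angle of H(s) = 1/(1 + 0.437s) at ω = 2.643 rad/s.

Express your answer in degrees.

Phase = -arctan(ωτ) = -arctan(2.643 × 0.437) = -49.1°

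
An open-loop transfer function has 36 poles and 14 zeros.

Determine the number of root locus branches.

Root locus has n branches where n = number of poles = 36.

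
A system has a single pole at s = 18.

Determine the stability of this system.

Pole at s = 18 is in the right half-plane. Unstable.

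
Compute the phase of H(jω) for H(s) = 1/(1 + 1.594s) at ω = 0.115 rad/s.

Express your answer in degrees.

Phase = -arctan(ωτ) = -arctan(0.115 × 1.594) = -10.4°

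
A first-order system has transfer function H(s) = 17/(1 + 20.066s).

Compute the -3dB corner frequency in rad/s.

Corner frequency = 1/τ = 1/20.066 = 0.05 rad/s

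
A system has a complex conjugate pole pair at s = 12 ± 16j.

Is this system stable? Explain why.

Real part of poles is 12 (> 0, right half-plane). Unstable.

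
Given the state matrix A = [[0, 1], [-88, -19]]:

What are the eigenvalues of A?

det(A - λI) = λ² - (-19)λ + 88 = (λ - (-8))(λ - (-11)). Eigenvalues: -8, -11.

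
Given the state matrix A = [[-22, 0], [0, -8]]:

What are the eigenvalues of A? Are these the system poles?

For diagonal matrix, eigenvalues are diagonal entries: λ₁ = -22, λ₂ = -8. Eigenvalues of A = system poles.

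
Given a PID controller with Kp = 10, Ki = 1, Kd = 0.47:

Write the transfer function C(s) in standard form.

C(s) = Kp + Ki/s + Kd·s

Substituting values: C(s) = 10 + 1/s + 0.47s = (0.47s² + 10s + 1)/s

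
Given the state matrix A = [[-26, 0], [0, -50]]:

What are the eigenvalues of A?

For diagonal matrix, eigenvalues are diagonal entries: λ₁ = -26, λ₂ = -50.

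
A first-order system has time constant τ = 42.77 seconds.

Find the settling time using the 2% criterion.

For first-order system, 2% settling time ≈ 4τ = 4 × 42.77 = 171.08 s.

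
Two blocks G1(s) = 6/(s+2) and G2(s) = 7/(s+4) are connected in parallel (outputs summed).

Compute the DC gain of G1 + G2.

Parallel: G_eq = G1 + G2. DC gain = G1(0) + G2(0) = 6/2 + 7/4 = 3 + 1.75 = 4.75.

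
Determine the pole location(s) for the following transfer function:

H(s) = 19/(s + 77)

Pole is where denominator = 0: s + 77 = 0, so s = -77.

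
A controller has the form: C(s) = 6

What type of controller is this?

This is a Proportional (P) controller.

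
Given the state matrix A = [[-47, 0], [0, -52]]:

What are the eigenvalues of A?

For diagonal matrix, eigenvalues are diagonal entries: λ₁ = -47, λ₂ = -52.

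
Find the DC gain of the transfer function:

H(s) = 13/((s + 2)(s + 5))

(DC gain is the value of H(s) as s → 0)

DC gain = H(0) = 13/(2 × 5) = 13/10 = 1.3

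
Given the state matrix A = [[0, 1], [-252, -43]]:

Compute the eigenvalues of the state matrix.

det(A - λI) = λ² - (-43)λ + 252 = (λ - (-36))(λ - (-7)). Eigenvalues: -36, -7.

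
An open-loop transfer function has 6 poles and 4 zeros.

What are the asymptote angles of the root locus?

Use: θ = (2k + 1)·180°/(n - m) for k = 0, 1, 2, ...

n - m = 6 - 4 = 2. Angles: θk = (2k + 1)·180°/2 = 90°, 270°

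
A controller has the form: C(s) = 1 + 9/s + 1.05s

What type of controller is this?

This is a Proportional-Integral-Derivative (PID) controller.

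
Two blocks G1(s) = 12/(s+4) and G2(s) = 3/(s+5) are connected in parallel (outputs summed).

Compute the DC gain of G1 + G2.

Parallel: G_eq = G1 + G2. DC gain = G1(0) + G2(0) = 12/4 + 3/5 = 3 + 0.6 = 3.6.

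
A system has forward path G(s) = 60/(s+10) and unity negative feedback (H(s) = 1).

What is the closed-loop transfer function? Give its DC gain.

T(s) = G/(1+GH) = [60/(s+10)] / [1 + 60/(s+10)] = 60/(s+10+60) = 60/(s+70). DC gain = 60/70 = 0.8571.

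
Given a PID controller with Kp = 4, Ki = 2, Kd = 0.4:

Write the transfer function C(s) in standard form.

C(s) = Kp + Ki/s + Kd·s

Substituting values: C(s) = 4 + 2/s + 0.4s = (0.4s² + 4s + 2)/s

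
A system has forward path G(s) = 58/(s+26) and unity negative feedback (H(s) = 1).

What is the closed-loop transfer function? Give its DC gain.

T(s) = G/(1+GH) = [58/(s+26)] / [1 + 58/(s+26)] = 58/(s+26+58) = 58/(s+84). DC gain = 58/84 = 0.6905.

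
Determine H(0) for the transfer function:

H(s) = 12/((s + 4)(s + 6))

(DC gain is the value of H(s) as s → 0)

DC gain = H(0) = 12/(4 × 6) = 12/24 = 0.5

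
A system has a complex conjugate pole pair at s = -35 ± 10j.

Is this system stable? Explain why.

Real part of poles is -35 (< 0, left half-plane). Stable.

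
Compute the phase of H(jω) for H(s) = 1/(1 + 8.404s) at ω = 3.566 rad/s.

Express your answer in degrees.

Phase = -arctan(ωτ) = -arctan(3.566 × 8.404) = -88.1°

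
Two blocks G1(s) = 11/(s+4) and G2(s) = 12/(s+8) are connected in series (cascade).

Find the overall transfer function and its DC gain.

Series: multiply transfer functions. G_eq = 11/(s+4) × 12/(s+8) = 132/((s+4)(s+8)). DC gain = 132/(4×8) = 4.125.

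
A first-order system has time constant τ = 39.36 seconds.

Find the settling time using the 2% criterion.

For first-order system, 2% settling time ≈ 4τ = 4 × 39.36 = 157.44 s.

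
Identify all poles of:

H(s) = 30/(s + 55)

Pole is where denominator = 0: s + 55 = 0, so s = -55.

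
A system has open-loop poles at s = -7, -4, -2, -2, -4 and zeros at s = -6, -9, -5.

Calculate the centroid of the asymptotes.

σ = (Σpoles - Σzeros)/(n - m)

σ = (Σpoles - Σzeros)/(n - m) = (-19 - (-20))/(5 - 3) = 1/2 = 0.5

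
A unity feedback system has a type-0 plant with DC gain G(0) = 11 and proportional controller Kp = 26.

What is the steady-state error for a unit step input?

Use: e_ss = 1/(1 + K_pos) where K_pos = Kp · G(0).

K_pos = Kp · G(0) = 26 × 11 = 286. e_ss = 1/(1 + 286) = 0.0035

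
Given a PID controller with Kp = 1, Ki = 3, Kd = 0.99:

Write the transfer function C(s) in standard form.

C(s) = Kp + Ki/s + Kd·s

Substituting values: C(s) = 1 + 3/s + 0.99s = (0.99s² + s + 3)/s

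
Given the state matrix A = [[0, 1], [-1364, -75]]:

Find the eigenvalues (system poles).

det(A - λI) = λ² - (-75)λ + 1364 = (λ - (-31))(λ - (-44)). Eigenvalues: -31, -44.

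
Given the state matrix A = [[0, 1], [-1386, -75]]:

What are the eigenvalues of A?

det(A - λI) = λ² - (-75)λ + 1386 = (λ - (-33))(λ - (-42)). Eigenvalues: -33, -42.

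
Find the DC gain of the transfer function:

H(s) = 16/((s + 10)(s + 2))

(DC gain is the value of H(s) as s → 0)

DC gain = H(0) = 16/(10 × 2) = 16/20 = 0.8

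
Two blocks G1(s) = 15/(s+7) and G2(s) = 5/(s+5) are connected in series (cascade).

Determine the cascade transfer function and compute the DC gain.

Series: multiply transfer functions. G_eq = 15/(s+7) × 5/(s+5) = 75/((s+7)(s+5)). DC gain = 75/(7×5) = 2.1429.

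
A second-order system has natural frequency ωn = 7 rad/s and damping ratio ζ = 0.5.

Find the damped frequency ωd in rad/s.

ωd = ωn√(1 - ζ²) = 7√(1 - 0.5²) = 6.06 rad/s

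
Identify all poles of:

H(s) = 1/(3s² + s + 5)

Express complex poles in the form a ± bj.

Discriminant = 1² - 4×3×5 = 1 - 60 = -59 < 0, so the poles are a complex conjugate pair s = (-1 ± j√59)/(2×3). Real part = -1/(2×3) = -1/6 ≈ -0.1667; imaginary part = ±√59/(2×3) ≈ 1.2802. Poles: s = -0.1667 ± 1.2802j.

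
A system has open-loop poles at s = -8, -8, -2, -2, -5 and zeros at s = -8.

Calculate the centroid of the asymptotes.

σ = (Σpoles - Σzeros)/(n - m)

σ = (Σpoles - Σzeros)/(n - m) = (-25 - (-8))/(5 - 1) = -17/4 = -4.25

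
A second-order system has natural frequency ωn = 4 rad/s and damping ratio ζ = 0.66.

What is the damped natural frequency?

ωd = ωn√(1 - ζ²) = 4√(1 - 0.66²) = 3.01 rad/s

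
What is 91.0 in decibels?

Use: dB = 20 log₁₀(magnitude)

dB = 20 log₁₀(91.0) = 39.2 dB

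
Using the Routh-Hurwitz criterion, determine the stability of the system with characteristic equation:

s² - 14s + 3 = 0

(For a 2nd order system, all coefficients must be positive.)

Coefficients: 1, -14, 3. b=-14 not positive, so system is unstable.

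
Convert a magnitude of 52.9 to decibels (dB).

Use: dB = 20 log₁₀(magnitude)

dB = 20 log₁₀(52.9) = 34.5 dB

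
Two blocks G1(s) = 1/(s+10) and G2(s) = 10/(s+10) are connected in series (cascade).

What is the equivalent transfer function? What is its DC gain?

Series: multiply transfer functions. G_eq = 1/(s+10) × 10/(s+10) = 10/((s+10)(s+10)). DC gain = 10/(10×10) = 0.1.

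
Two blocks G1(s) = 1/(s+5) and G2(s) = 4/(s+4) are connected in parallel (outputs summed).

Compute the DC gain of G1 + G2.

Parallel: G_eq = G1 + G2. DC gain = G1(0) + G2(0) = 1/5 + 4/4 = 0.2 + 1 = 1.2.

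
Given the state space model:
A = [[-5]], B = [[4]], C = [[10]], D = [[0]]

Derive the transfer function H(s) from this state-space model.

(sI - A)⁻¹ = 1/(s + 5). H(s) = 10 × 4/(s + 5) + 0 = 40/(s + 5).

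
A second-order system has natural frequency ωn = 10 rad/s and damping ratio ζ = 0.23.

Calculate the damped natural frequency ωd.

ωd = ωn√(1 - ζ²) = 10√(1 - 0.23²) = 9.73 rad/s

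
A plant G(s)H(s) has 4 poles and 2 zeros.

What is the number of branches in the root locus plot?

Root locus has n branches where n = number of poles = 4.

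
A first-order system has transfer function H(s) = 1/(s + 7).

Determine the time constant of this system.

For H(s) = 1/(s + 1/τ), the pole is at -1/τ = -7, so τ = 1/7 = 0.1429 s.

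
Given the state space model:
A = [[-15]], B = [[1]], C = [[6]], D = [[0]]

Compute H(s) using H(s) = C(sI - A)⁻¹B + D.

(sI - A)⁻¹ = 1/(s + 15). H(s) = 6 × 1/(s + 15) + 0 = 6/(s + 15).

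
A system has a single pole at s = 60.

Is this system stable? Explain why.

Pole at s = 60 is in the right half-plane. Unstable.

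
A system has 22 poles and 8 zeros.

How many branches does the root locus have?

Root locus has n branches where n = number of poles = 22.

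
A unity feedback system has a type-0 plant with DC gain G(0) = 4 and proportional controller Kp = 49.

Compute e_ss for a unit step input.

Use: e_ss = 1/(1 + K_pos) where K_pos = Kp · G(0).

K_pos = Kp · G(0) = 49 × 4 = 196. e_ss = 1/(1 + 196) = 0.0051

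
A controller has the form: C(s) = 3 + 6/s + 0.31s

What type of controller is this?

This is a Proportional-Integral-Derivative (PID) controller.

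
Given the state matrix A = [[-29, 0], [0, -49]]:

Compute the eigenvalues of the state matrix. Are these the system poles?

For diagonal matrix, eigenvalues are diagonal entries: λ₁ = -29, λ₂ = -49. Eigenvalues of A = system poles.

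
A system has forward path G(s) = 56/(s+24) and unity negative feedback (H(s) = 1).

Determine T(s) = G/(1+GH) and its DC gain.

T(s) = G/(1+GH) = [56/(s+24)] / [1 + 56/(s+24)] = 56/(s+24+56) = 56/(s+80). DC gain = 56/80 = 0.7.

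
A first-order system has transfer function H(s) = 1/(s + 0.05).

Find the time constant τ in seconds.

For H(s) = 1/(s + 1/τ), the pole is at -1/τ = -0.05, so τ = 1/0.05 = 20 s.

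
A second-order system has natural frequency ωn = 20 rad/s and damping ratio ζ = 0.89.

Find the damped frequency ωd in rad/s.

ωd = ωn√(1 - ζ²) = 20√(1 - 0.89²) = 9.12 rad/s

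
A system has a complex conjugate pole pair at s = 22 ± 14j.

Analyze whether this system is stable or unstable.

Real part of poles is 22 (> 0, right half-plane). Unstable.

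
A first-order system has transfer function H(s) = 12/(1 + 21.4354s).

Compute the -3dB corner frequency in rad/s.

Corner frequency = 1/τ = 1/21.4354 = 0.047 rad/s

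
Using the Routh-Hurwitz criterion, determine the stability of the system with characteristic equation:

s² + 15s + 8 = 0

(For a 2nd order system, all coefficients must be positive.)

Coefficients: 1, 15, 8. All positive, so system is stable.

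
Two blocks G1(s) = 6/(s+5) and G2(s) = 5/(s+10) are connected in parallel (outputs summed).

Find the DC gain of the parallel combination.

Parallel: G_eq = G1 + G2. DC gain = G1(0) + G2(0) = 6/5 + 5/10 = 1.2 + 0.5 = 1.7.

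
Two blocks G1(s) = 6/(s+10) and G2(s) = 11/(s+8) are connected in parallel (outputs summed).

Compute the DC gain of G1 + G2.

Parallel: G_eq = G1 + G2. DC gain = G1(0) + G2(0) = 6/10 + 11/8 = 0.6 + 1.375 = 1.975.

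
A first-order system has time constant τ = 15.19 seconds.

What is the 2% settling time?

For first-order system, 2% settling time ≈ 4τ = 4 × 15.19 = 60.76 s.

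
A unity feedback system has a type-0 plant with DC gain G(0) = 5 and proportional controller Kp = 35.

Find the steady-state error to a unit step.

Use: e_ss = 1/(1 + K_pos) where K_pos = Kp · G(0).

K_pos = Kp · G(0) = 35 × 5 = 175. e_ss = 1/(1 + 175) = 0.0057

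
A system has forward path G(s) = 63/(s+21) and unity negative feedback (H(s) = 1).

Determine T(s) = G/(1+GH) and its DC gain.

T(s) = G/(1+GH) = [63/(s+21)] / [1 + 63/(s+21)] = 63/(s+21+63) = 63/(s+84). DC gain = 63/84 = 0.75.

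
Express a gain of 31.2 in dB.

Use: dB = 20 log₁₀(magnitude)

dB = 20 log₁₀(31.2) = 29.9 dB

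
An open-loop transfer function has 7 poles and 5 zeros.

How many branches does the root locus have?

Root locus has n branches where n = number of poles = 7.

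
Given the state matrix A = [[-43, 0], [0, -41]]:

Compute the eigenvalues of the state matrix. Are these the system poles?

For diagonal matrix, eigenvalues are diagonal entries: λ₁ = -43, λ₂ = -41. Eigenvalues of A = system poles.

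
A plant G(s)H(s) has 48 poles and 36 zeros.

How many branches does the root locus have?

Root locus has n branches where n = number of poles = 48.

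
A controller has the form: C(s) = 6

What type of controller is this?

This is a Proportional (P) controller.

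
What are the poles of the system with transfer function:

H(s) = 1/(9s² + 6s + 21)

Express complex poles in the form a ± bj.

Discriminant = 6² - 4×9×21 = 36 - 756 = -720 < 0, so the poles are a complex conjugate pair s = (-6 ± j√720)/(2×9). Real part = -6/(2×9) = -6/18 ≈ -0.3333; imaginary part = ±√720/(2×9) ≈ 1.4907. Poles: s = -0.3333 ± 1.4907j.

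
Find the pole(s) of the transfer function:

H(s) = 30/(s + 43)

Pole is where denominator = 0: s + 43 = 0, so s = -43.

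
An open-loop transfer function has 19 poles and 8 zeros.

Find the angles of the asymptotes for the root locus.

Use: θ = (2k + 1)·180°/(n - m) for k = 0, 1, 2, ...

n - m = 19 - 8 = 11. Angles: θk = (2k + 1)·180°/11 = 16.36°, 49.09°, 81.82°, 114.55°, 147.27°, 180°, 212.73°, 245.45°, 278.18°, 310.91°, 343.64°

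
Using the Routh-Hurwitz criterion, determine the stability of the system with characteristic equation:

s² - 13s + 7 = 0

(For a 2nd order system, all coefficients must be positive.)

Coefficients: 1, -13, 7. b=-13 not positive, so system is unstable.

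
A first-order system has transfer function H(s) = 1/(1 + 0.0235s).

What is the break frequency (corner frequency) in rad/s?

Corner frequency = 1/τ = 1/0.0235 = 42.553 rad/s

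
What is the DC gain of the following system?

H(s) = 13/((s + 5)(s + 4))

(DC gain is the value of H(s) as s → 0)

DC gain = H(0) = 13/(5 × 4) = 13/20 = 0.65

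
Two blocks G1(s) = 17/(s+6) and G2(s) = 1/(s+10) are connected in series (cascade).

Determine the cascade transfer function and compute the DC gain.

Series: multiply transfer functions. G_eq = 17/(s+6) × 1/(s+10) = 17/((s+6)(s+10)). DC gain = 17/(6×10) = 0.2833.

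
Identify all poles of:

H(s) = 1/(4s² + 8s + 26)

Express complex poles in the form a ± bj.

Discriminant = 8² - 4×4×26 = 64 - 416 = -352 < 0, so the poles are a complex conjugate pair s = (-8 ± j√352)/(2×4). Real part = -8/(2×4) = -8/8 = -1; imaginary part = ±√352/(2×4) ≈ 2.3452. Poles: s = -1 ± 2.3452j.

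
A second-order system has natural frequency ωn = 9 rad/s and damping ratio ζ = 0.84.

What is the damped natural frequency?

ωd = ωn√(1 - ζ²) = 9√(1 - 0.84²) = 4.88 rad/s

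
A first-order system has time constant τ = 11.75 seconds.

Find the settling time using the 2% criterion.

For first-order system, 2% settling time ≈ 4τ = 4 × 11.75 = 47.0 s.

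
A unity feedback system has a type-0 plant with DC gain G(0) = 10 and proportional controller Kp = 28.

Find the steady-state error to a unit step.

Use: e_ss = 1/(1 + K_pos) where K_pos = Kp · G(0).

K_pos = Kp · G(0) = 28 × 10 = 280. e_ss = 1/(1 + 280) = 0.0036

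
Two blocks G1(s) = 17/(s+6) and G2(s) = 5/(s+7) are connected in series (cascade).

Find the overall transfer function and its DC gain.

Series: multiply transfer functions. G_eq = 17/(s+6) × 5/(s+7) = 85/((s+6)(s+7)). DC gain = 85/(6×7) = 2.0238.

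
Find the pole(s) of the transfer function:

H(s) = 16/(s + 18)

Pole is where denominator = 0: s + 18 = 0, so s = -18.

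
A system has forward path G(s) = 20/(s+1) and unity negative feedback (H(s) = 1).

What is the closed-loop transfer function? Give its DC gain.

T(s) = G/(1+GH) = [20/(s+1)] / [1 + 20/(s+1)] = 20/(s+1+20) = 20/(s+21). DC gain = 20/21 = 0.9524.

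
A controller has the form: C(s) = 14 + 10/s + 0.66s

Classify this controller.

This is a Proportional-Integral-Derivative (PID) controller.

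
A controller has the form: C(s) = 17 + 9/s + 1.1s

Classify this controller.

This is a Proportional-Integral-Derivative (PID) controller.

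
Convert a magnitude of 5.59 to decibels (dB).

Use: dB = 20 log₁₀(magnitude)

dB = 20 log₁₀(5.59) = 14.9 dB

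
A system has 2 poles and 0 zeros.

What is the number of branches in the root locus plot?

Root locus has n branches where n = number of poles = 2.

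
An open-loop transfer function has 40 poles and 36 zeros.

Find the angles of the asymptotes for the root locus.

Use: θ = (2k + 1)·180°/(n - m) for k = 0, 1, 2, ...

n - m = 40 - 36 = 4. Angles: θk = (2k + 1)·180°/4 = 45°, 135°, 225°, 315°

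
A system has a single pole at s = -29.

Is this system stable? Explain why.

Pole at s = -29 is in the left half-plane. Stable.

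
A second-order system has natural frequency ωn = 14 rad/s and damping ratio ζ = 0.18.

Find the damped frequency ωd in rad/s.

ωd = ωn√(1 - ζ²) = 14√(1 - 0.18²) = 13.77 rad/s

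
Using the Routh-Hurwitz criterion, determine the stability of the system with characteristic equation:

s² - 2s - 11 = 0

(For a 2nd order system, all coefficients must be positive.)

Coefficients: 1, -2, -11. b=-2, c=-11 not positive, so system is unstable.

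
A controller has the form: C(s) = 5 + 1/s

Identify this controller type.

This is a Proportional-Integral (PI) controller.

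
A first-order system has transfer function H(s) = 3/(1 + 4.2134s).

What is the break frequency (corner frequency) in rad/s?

Corner frequency = 1/τ = 1/4.2134 = 0.237 rad/s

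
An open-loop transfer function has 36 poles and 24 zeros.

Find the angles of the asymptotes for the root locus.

n - m = 36 - 24 = 12. Angles: θk = (2k + 1)·180°/12 = 15°, 45°, 75°, 105°, 135°, 165°, 195°, 225°, 255°, 285°, 315°, 345°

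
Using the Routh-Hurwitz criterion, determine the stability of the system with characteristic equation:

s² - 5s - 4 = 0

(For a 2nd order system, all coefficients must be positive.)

Coefficients: 1, -5, -4. b=-5, c=-4 not positive, so system is unstable.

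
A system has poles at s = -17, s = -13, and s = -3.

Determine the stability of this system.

All poles are in the left half-plane. System is stable.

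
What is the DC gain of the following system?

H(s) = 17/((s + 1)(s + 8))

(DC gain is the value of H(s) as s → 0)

DC gain = H(0) = 17/(1 × 8) = 17/8 = 2.125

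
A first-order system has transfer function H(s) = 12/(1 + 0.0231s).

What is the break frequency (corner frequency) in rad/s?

Corner frequency = 1/τ = 1/0.0231 = 43.29 rad/s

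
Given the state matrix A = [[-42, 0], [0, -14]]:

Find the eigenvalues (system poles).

For diagonal matrix, eigenvalues are diagonal entries: λ₁ = -42, λ₂ = -14.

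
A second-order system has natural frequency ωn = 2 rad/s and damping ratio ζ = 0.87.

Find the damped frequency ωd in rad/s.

ωd = ωn√(1 - ζ²) = 2√(1 - 0.87²) = 0.99 rad/s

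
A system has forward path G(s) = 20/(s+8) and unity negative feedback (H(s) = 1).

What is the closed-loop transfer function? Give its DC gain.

T(s) = G/(1+GH) = [20/(s+8)] / [1 + 20/(s+8)] = 20/(s+8+20) = 20/(s+28). DC gain = 20/28 = 0.7143.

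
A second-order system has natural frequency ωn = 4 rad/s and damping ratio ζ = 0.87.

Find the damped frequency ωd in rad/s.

ωd = ωn√(1 - ζ²) = 4√(1 - 0.87²) = 1.97 rad/s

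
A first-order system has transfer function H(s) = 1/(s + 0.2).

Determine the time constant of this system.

For H(s) = 1/(s + 1/τ), the pole is at -1/τ = -0.2, so τ = 1/0.2 = 5 s.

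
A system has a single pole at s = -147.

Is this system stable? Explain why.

Pole at s = -147 is in the left half-plane. Stable.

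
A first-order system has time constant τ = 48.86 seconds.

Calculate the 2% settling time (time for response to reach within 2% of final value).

For first-order system, 2% settling time ≈ 4τ = 4 × 48.86 = 195.44 s.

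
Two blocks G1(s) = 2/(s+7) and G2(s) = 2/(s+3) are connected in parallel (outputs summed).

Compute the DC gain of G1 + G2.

Parallel: G_eq = G1 + G2. DC gain = G1(0) + G2(0) = 2/7 + 2/3 = 0.2857 + 0.6667 = 0.9524.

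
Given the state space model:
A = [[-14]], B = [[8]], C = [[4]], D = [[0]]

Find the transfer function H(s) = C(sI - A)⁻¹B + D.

(sI - A)⁻¹ = 1/(s + 14). H(s) = 4 × 8/(s + 14) + 0 = 32/(s + 14).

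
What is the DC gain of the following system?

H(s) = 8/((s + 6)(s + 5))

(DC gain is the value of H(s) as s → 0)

DC gain = H(0) = 8/(6 × 5) = 8/30 = 0.2667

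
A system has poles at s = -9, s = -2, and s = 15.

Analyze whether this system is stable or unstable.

Pole(s) at s = 15 are not in the left half-plane. System is unstable.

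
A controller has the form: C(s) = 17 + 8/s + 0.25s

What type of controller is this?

This is a Proportional-Integral-Derivative (PID) controller.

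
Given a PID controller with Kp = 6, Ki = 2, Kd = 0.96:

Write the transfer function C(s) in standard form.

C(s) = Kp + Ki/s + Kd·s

Substituting values: C(s) = 6 + 2/s + 0.96s = (0.96s² + 6s + 2)/s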